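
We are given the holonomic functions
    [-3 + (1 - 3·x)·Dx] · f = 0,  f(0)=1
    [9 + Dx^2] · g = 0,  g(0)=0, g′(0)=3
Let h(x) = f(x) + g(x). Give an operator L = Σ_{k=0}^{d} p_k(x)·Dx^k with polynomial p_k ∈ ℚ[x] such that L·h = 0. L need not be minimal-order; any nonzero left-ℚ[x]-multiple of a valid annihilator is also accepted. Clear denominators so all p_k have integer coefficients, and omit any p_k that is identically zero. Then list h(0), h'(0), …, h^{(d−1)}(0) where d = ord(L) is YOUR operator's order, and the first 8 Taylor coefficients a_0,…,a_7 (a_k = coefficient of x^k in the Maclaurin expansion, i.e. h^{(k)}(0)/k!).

f: a_k = 1, 3, 9, 27, 81, 243, 729, 2187, …
g: a_k = 0, 3, 0, -9/2, 0, 81/40, 0, -243/560, …
Sum ⇒ L₀ = lclm(L_f,L_g) in ℚ(x)⟨Dx⟩.
L = (63 - 54·x + 81·x^2) + (-9 + 45·x - 81·x^2 + 81·x^3)·Dx + (7 - 6·x + 9·x^2)·Dx^2 + (-1 + 5·x - 9·x^2 + 9·x^3)·Dx^3  (order 3).
h: a_k = 1, 6, 9, 45/2, 81, 9801/40, 729, 1224477/560, …
ICs: h(0) = 1, h′(0) = 6, h′′(0) = 18.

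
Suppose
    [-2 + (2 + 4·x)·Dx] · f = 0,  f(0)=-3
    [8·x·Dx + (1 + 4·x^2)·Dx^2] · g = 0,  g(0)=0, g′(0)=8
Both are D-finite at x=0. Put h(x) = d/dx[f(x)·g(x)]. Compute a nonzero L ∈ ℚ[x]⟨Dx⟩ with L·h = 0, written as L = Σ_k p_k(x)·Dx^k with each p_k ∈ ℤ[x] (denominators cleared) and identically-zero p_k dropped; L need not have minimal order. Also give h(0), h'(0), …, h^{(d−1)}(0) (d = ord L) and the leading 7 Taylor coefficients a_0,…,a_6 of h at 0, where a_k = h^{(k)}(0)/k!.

f: a_k = -3, -3, 3/2, -3/2, 15/8, -21/8, 63/16, …
g: a_k = 0, 8, 0, -32/3, 0, 128/5, 0, …
Sym-product of L_f,L_g gives L₀ (≤ ord 2).
Derive L from L₀ (diff closure).
L = (5 + 80·x + 8·x^2 - 192·x^3 - 48·x^4) + (14 + 84·x + 144·x^2 - 224·x^3 - 672·x^4 - 192·x^5)·Dx + (3 + 4·x - 12·x^2 - 32·x^3 - 112·x^4 - 192·x^5 - 64·x^6)·Dx^2  (order 2).
h: a_k = -24, -48, 132, 80, -389, -2454/5, 18853/10, …
ICs: h(0) = -24, h′(0) = -48.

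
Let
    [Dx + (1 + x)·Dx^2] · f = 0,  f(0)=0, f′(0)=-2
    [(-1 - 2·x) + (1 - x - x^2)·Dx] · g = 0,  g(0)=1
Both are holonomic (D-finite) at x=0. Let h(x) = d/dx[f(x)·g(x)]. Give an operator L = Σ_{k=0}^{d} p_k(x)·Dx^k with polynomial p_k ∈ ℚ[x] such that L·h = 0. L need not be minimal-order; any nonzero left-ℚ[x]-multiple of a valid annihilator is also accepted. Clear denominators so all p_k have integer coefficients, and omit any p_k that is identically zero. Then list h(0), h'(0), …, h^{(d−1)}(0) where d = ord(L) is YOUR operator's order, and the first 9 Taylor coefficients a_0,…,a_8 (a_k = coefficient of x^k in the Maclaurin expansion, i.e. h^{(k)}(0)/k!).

L = (26 + 54·x + 36·x^2) + (7 + 37·x + 60·x^2 + 28·x^3)·Dx + (-3 - 4·x + 6·x^2 + 11·x^3 + 4·x^4)·Dx^2  (order 2).
h: a_k = -2, -2, -11, -50/3, -247/6, -362/5, -1441/10, -27218/105, -13409/28, …
ICs: h(0) = -2, h′(0) = -2.

f: a_k = 0, -2, 1, -2/3, 1/2, -2/5, 1/3, -2/7, 1/4, …
g: a_k = 1, 1, 2, 3, 5, 8, 13, 21, 34, …
h₀=f·g: eliminate ⇒ L₀, order ≤ 2·1.
h=h₀': d/dx-closure on L₀ ⇒ L.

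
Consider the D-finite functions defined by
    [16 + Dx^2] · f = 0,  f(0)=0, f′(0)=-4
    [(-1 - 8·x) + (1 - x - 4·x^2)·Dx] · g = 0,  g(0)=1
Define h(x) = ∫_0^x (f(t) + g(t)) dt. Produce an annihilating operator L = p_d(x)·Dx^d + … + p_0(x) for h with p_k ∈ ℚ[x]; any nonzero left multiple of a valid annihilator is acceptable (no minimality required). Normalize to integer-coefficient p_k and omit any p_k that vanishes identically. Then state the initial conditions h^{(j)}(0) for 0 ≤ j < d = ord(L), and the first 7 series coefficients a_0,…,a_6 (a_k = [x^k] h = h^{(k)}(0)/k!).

f: a_k = 0, -4, 0, 32/3, 0, -128/15, 0, …
g: a_k = 1, 1, 5, 9, 29, 65, 181, …
Weyl lclm of L_f,L_g ⇒ L₀ (ord ≤ 3).
Integrate: L := L₀·Dx.
L = (-560 - 4608·x - 1664·x^2 - 6144·x^3 - 10240·x^4 - 16384·x^5)·Dx + (208 - 272·x - 896·x^2 + 1408·x^3 + 1536·x^4 - 6144·x^5 - 8192·x^6)·Dx^2 + (-35 - 288·x - 104·x^2 - 384·x^3 - 640·x^4 - 1024·x^5)·Dx^3 + (13 - 17·x - 56·x^2 + 88·x^3 + 96·x^4 - 384·x^5 - 512·x^6)·Dx^4  (order 4).
h: a_k = 0, 1, -3/2, 5/3, 59/12, 29/5, 847/90, …
ICs: h(0) = 0, h′(0) = 1, h′′(0) = -3, h′′′(0) = 10.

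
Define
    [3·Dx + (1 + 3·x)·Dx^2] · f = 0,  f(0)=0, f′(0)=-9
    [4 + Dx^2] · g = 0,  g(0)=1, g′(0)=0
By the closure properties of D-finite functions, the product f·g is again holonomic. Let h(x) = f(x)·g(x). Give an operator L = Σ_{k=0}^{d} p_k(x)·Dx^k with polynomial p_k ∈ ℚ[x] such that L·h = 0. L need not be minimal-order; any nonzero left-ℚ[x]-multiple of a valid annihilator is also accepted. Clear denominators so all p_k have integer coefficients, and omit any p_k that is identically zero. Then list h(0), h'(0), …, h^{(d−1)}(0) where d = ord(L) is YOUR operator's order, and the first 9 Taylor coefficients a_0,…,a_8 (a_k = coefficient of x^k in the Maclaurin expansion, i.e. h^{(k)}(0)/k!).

L = (-1112 - 1248·x + 7344·x^2 + 27648·x^3 + 20736·x^4) + (-48 + 2160·x + 10368·x^2 + 10368·x^3)·Dx + (-250 + 240·x + 4968·x^2 + 13824·x^3 + 10368·x^4)·Dx^2 + (-12 + 540·x + 2592·x^2 + 2592·x^3)·Dx^3 + (7 + 138·x + 783·x^2 + 1728·x^3 + 1296·x^4)·Dx^4  (order 4).
h: a_k = 0, -9, 27/2, -9, 135/4, -489/5, 252, -23201/35, 70827/40, …
ICs: h(0) = 0, h′(0) = -9, h′′(0) = 27, h′′′(0) = -54.

f: a_k = 0, -9, 27/2, -27, 243/4, -729/5, 729/2, -6561/7, 19683/8, …
g: a_k = 1, 0, -2, 0, 2/3, 0, -4/45, 0, 2/315, …
Product ⇒ symmetric product L₀, ord ≤ 4.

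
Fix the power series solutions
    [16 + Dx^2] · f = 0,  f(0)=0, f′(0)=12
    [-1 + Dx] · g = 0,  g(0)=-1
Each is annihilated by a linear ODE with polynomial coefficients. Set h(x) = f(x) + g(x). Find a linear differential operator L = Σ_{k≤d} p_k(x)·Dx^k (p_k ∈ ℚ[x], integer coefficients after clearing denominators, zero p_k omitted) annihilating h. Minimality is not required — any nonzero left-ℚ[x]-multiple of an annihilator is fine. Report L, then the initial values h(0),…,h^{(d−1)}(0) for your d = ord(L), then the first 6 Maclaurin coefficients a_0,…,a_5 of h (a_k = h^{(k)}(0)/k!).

L = -16 + 16·Dx - Dx^2 + Dx^3  (order 3).
h: a_k = -1, 11, -1/2, -193/6, -1/24, 3071/120, …
ICs: h(0) = -1, h′(0) = 11, h′′(0) = -1.

f: a_k = 0, 12, 0, -32, 0, 128/5, …
g: a_k = -1, -1, -1/2, -1/6, -1/24, -1/120, …
h₀=f+g: left-lcm gives L₀, ord ≤ 3.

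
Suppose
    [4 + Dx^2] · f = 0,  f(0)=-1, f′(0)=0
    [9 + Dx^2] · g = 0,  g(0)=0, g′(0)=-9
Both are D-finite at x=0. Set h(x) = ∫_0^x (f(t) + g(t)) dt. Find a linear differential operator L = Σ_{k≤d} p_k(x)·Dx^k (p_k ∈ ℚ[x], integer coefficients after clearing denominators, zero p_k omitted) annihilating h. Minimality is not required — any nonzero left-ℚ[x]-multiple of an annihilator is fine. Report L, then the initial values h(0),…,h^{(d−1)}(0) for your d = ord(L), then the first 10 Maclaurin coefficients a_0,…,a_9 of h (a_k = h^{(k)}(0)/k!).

f: a_k = -1, 0, 2, 0, -2/3, 0, 4/45, 0, -2/315, 0, …
g: a_k = 0, -9, 0, 27/2, 0, -243/40, 0, 729/560, 0, -729/4480, …
f+g: L₀ = lclm(L_f,L_g), ord ≤ 2+2.
Integrate: L := L₀·Dx.
L = 36·Dx + 13·Dx^3 + Dx^5  (order 5).
h: a_k = 0, -1, -9/2, 2/3, 27/8, -2/15, -81/80, 4/315, 729/4480, -2/2835, …
ICs: h(0) = 0, h′(0) = -1, h′′(0) = -9, h′′′(0) = 4, h′′′′(0) = 81.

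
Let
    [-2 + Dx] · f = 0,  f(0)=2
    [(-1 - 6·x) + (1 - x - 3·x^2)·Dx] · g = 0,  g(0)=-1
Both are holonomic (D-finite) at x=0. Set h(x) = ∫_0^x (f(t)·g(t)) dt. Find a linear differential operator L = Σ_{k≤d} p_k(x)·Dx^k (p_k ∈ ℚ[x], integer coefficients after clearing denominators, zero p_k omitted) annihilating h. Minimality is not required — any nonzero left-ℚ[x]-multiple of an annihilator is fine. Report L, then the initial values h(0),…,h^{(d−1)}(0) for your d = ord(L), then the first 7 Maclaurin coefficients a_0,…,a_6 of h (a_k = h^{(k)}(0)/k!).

f: a_k = 2, 4, 4, 8/3, 4/3, 8/15, 8/45, …
g: a_k = -1, -1, -4, -7, -19, -40, -97, …
L₀ := L_f ⊗_s L_g (sym. prod.), ord ≤ 1.
h=∫₀ˣh₀: take L = L₀·Dx.
L = (3 + 4·x - 6·x^2)·Dx + (-1 + x + 3·x^2)·Dx^2  (order 2).
h: a_k = 0, -2, -3, -16/3, -55/6, -86/5, -1474/45, …
ICs: h(0) = 0, h′(0) = -2.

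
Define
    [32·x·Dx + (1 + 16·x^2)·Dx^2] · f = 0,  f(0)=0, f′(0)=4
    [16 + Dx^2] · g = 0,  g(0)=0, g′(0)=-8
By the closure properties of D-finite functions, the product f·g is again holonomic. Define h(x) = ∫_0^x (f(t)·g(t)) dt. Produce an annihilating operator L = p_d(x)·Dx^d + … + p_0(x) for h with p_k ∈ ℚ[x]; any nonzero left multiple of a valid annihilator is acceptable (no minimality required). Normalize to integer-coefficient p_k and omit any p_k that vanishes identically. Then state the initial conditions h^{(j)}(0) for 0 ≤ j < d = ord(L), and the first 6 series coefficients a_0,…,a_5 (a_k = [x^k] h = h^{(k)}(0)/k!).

f: a_k = 0, 4, 0, -64/3, 0, 1024/5, …
g: a_k = 0, -8, 0, 64/3, 0, -256/15, …
f·g: L₀ = L_f ⊗_s L_g, ord ≤ 2·2.
h=∫₀ˣh₀: take L = L₀·Dx.
L = (1280 + 53248·x^2 + 360448·x^4 + 2097152·x^6 + 8388608·x^8)·Dx + (1536·x + 40960·x^3 + 393216·x^5 + 2097152·x^7)·Dx^2 + (96 + 4096·x^2 + 36864·x^4 + 262144·x^6 + 1048576·x^8)·Dx^3 + (96·x + 2560·x^3 + 24576·x^5 + 131072·x^7)·Dx^4 + (1 + 48·x^2 + 896·x^4 + 8192·x^6 + 32768·x^8)·Dx^5  (order 5).
h: a_k = 0, 0, 0, -32/3, 0, 256/5, …
ICs: h(0) = 0, h′(0) = 0, h′′(0) = 0, h′′′(0) = -64, h′′′′(0) = 0.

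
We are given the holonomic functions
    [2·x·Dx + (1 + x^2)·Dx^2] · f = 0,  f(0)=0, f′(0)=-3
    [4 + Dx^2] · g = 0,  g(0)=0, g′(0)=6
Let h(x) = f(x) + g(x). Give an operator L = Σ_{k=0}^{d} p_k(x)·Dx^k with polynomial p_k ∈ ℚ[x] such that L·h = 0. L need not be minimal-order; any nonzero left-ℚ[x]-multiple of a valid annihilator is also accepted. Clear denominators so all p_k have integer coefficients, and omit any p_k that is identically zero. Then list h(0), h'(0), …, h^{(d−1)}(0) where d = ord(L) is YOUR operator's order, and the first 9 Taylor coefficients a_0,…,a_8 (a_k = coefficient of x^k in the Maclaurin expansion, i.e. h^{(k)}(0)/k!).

f: a_k = 0, -3, 0, 1, 0, -3/5, 0, 3/7, 0, …
g: a_k = 0, 6, 0, -4, 0, 4/5, 0, -8/105, 0, …
L₀ := lclm(L_f,L_g); ord L₀ ≤ 2+2.
L = (-32·x + 80·x^3 + 16·x^5)·Dx + (4 + 32·x^2 + 36·x^4 + 8·x^6)·Dx^2 + (-8·x + 20·x^3 + 4·x^5)·Dx^3 + (1 + 8·x^2 + 9·x^4 + 2·x^6)·Dx^4  (order 4).
h: a_k = 0, 3, 0, -3, 0, 1/5, 0, 37/105, 0, …
ICs: h(0) = 0, h′(0) = 3, h′′(0) = 0, h′′′(0) = -18.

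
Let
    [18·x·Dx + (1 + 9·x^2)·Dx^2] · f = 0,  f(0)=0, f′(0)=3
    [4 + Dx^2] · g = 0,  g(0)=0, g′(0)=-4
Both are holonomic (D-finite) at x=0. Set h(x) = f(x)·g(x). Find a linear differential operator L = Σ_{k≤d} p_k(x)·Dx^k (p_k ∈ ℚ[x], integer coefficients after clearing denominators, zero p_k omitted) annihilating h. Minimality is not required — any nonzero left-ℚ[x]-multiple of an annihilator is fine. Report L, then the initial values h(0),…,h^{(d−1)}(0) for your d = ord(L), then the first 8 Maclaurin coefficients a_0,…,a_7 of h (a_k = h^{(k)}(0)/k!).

f: a_k = 0, 3, 0, -9, 0, 243/5, 0, -2187/7, …
g: a_k = 0, -4, 0, 8/3, 0, -8/15, 0, 16/315, …
f·g: L₀ = L_f ⊗_s L_g, ord ≤ 2·2.
L = (2080 + 50256·x^2 + 89424·x^4 + 186624·x^6 + 419904·x^8) + (3168·x + 38880·x^3 + 139968·x^5 + 419904·x^7)·Dx + (572 + 13788·x^2 + 33048·x^4 + 93312·x^6 + 209952·x^8)·Dx^2 + (792·x + 9720·x^3 + 34992·x^5 + 104976·x^7)·Dx^3 + (13 + 306·x^2 + 2673·x^4 + 11664·x^6 + 26244·x^8)·Dx^4  (order 4).
h: a_k = 0, 0, -12, 0, 44, 0, -220, 0, …
ICs: h(0) = 0, h′(0) = 0, h′′(0) = -24, h′′′(0) = 0.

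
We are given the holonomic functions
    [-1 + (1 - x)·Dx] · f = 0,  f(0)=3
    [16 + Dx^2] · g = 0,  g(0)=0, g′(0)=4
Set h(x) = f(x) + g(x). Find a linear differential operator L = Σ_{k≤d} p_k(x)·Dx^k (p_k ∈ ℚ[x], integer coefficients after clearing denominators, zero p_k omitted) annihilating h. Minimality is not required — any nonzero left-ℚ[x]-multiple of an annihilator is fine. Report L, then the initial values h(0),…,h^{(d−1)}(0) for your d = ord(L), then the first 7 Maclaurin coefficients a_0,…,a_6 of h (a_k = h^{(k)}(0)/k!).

f: a_k = 3, 3, 3, 3, 3, 3, 3, …
g: a_k = 0, 4, 0, -32/3, 0, 128/15, 0, …
f+g: L₀ = lclm(L_f,L_g), ord ≤ 1+2.
L = (176 - 256·x + 128·x^2) + (-144 + 400·x - 384·x^2 + 128·x^3)·Dx + (11 - 16·x + 8·x^2)·Dx^2 + (-9 + 25·x - 24·x^2 + 8·x^3)·Dx^3  (order 3).
h: a_k = 3, 7, 3, -23/3, 3, 173/15, 3, …
ICs: h(0) = 3, h′(0) = 7, h′′(0) = 6.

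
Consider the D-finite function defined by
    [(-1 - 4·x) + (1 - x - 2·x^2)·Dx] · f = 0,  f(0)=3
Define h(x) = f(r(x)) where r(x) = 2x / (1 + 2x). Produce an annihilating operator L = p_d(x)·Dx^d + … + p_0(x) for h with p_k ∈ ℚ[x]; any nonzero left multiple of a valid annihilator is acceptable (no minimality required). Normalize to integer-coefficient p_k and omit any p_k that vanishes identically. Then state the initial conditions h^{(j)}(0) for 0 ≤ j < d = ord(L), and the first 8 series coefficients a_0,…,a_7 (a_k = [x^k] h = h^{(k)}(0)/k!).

f: a_k = 3, 3, 9, 15, 33, 63, 129, 255, …
Change of var in L_f (x↦r) gives L₀.
L = (2 + 20·x) + (-1 - 4·x + 4·x^2 + 16·x^3)·Dx  (order 1).
h: a_k = 3, 6, 24, 0, 192, -384, 2304, -7680, …
ICs: h(0) = 3.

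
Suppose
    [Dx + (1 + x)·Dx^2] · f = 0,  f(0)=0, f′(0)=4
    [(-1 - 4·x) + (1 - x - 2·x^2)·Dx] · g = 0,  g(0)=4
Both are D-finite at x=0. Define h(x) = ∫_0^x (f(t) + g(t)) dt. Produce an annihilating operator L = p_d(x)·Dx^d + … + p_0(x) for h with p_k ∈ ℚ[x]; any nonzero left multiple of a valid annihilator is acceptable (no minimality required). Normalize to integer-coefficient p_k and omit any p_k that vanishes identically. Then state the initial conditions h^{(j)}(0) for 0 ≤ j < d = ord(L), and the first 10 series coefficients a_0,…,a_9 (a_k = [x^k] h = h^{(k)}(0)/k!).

f: a_k = 0, 4, -2, 4/3, -1, 4/5, -2/3, 4/7, -1/2, 4/9, …
g: a_k = 4, 4, 12, 20, 44, 84, 172, 340, 684, 1364, …
f+g: L₀ = lclm(L_f,L_g), ord ≤ 2+1.
h=∫₀ˣh₀: take L = L₀·Dx.
L = (-42 - 144·x - 144·x^2 - 96·x^3)·Dx^2 + (-28 - 172·x - 312·x^2 - 328·x^3 - 160·x^4)·Dx^3 + (7 + 14·x - 5·x^2 - 56·x^3 - 76·x^4 - 32·x^5)·Dx^4  (order 4).
h: a_k = 0, 4, 4, 10/3, 16/3, 43/5, 212/15, 514/21, 298/7, 1367/18, …
ICs: h(0) = 0, h′(0) = 4, h′′(0) = 8, h′′′(0) = 20.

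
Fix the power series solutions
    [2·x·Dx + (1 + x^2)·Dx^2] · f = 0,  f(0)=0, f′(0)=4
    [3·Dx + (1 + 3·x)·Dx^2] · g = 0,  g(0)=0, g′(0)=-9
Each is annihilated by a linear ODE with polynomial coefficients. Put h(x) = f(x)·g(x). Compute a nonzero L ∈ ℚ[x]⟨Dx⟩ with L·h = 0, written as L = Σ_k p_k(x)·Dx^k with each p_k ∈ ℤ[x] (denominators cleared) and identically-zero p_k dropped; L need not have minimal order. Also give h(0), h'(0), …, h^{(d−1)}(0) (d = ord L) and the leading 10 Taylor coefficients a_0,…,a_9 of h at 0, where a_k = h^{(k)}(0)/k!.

f: a_k = 0, 4, 0, -4/3, 0, 4/5, 0, -4/7, 0, 4/9, …
g: a_k = 0, -9, 27/2, -27, 243/4, -729/5, 729/2, -6561/7, 19683/8, -6561, …
L₀ := L_f ⊗_s L_g (sym. prod.), ord ≤ 4.
L = (264 + 1260·x + 1008·x^2 + 3420·x^3 + 3240·x^4 + 4212·x^5 + 324·x^7)·Dx + (178 + 660·x + 3828·x^2 + 7308·x^3 + 12960·x^4 + 10044·x^5 + 11340·x^6 + 324·x^7 + 1134·x^8)·Dx^2 + (132 + 608·x + 1728·x^2 + 4568·x^3 + 6456·x^4 + 8856·x^5 + 5184·x^6 + 5544·x^7 + 324·x^8 + 648·x^9)·Dx^3 + (13 + 102·x + 341·x^2 + 744·x^3 + 1138·x^4 + 1236·x^5 + 1386·x^6 + 648·x^7 + 657·x^8 + 54·x^9 + 81·x^10)·Dx^4  (order 4).
h: a_k = 0, 0, -36, 54, -96, 225, -2772/5, 6939/5, -17856/5, 657747/70, …
ICs: h(0) = 0, h′(0) = 0, h′′(0) = -72, h′′′(0) = 324.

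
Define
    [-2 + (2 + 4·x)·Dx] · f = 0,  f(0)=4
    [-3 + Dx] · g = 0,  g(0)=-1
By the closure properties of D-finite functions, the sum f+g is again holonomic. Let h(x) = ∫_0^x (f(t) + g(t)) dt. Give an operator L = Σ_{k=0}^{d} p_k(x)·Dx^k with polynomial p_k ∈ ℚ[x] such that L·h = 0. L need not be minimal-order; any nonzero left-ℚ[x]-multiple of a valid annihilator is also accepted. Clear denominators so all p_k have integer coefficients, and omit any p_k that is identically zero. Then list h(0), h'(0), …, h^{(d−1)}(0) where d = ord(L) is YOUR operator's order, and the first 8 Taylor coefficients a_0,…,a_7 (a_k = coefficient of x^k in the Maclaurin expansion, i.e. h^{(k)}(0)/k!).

L = (6 + 9·x)·Dx + (-5 - 18·x - 18·x^2)·Dx^2 + (1 + 5·x + 6·x^2)·Dx^3  (order 3).
h: a_k = 0, 3, 1/2, -13/6, -5/8, -47/40, 59/240, -501/560, …
ICs: h(0) = 0, h′(0) = 3, h′′(0) = 1.

f: a_k = 4, 4, -2, 2, -5/2, 7/2, -21/4, 33/4, …
g: a_k = -1, -3, -9/2, -9/2, -27/8, -81/40, -81/80, -243/560, …
L₀ := lclm(L_f,L_g); ord L₀ ≤ 1+1.
h=∫₀ˣh₀: take L = L₀·Dx.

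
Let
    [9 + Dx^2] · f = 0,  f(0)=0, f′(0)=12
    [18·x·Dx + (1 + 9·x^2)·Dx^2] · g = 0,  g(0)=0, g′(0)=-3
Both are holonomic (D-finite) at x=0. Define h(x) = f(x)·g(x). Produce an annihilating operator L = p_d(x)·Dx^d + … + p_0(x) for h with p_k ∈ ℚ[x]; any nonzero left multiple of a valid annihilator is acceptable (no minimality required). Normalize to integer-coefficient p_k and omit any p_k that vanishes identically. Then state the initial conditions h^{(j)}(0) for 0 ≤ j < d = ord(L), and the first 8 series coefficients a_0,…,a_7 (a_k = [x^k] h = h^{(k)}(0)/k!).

L = (810 + 18954·x^2 + 72171·x^4 + 236196·x^6 + 531441·x^8) + (972·x + 14580·x^3 + 78732·x^5 + 236196·x^7)·Dx + (108 + 2592·x^2 + 13122·x^4 + 52488·x^6 + 118098·x^8)·Dx^2 + (108·x + 1620·x^3 + 8748·x^5 + 26244·x^7)·Dx^3 + (2 + 54·x^2 + 567·x^4 + 2916·x^6 + 6561·x^8)·Dx^4  (order 4).
h: a_k = 0, 0, -36, 0, 162, 0, -1539/2, 0, …
ICs: h(0) = 0, h′(0) = 0, h′′(0) = -72, h′′′(0) = 0.

f: a_k = 0, 12, 0, -18, 0, 81/10, 0, -243/140, …
g: a_k = 0, -3, 0, 9, 0, -243/5, 0, 2187/7, …
L₀ := L_f ⊗_s L_g (sym. prod.), ord ≤ 4.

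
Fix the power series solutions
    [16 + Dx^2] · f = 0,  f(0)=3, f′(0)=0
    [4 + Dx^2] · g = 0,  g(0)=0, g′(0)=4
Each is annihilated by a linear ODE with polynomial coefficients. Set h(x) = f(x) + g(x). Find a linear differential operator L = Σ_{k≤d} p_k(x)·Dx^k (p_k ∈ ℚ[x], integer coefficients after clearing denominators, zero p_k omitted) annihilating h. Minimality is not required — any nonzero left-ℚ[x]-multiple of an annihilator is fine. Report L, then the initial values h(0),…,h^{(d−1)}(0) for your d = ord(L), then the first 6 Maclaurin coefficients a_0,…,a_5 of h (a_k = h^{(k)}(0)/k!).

L = 64 + 20·Dx^2 + Dx^4  (order 4).
h: a_k = 3, 4, -24, -8/3, 32, 8/15, …
ICs: h(0) = 3, h′(0) = 4, h′′(0) = -48, h′′′(0) = -16.

f: a_k = 3, 0, -24, 0, 32, 0, …
g: a_k = 0, 4, 0, -8/3, 0, 8/15, …
Sum ⇒ L₀ = lclm(L_f,L_g) in ℚ(x)⟨Dx⟩.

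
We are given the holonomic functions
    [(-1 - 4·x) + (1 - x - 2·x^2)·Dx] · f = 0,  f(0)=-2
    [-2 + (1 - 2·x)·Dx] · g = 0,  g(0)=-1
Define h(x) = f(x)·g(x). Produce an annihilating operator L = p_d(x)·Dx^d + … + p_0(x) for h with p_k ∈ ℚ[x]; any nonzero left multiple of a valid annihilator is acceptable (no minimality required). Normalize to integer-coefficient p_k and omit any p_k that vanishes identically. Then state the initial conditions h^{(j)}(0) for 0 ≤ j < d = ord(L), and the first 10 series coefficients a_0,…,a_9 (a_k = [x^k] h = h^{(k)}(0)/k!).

f: a_k = -2, -2, -6, -10, -22, -42, -86, -170, -342, -682, …
g: a_k = -1, -2, -4, -8, -16, -32, -64, -128, -256, -512, …
h₀=f·g: eliminate ⇒ L₀, order ≤ 1·1.
L = (3 + 6·x) + (-1 + x + 2·x^2)·Dx  (order 1).
h: a_k = 2, 6, 18, 46, 114, 270, 626, 1422, 3186, 7054, …
ICs: h(0) = 2.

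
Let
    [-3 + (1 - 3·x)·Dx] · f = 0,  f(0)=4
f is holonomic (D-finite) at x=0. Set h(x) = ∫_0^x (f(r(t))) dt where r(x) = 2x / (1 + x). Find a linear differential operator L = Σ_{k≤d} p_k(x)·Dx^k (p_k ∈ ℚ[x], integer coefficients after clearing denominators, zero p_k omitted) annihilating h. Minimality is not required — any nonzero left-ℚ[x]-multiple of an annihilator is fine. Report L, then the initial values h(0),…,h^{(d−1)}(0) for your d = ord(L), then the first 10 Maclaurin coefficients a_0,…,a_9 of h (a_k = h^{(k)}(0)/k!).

f: a_k = 4, 12, 36, 108, 324, 972, 2916, 8748, 26244, 78732, …
Substitute x→r, Dx→(1/r')Dx; clear ⇒ L₀.
Integrate: L := L₀·Dx.
L = 6·Dx + (-1 + 4·x + 5·x^2)·Dx^2  (order 2).
h: a_k = 0, 4, 12, 40, 150, 600, 2500, 75000/7, 46875, 625000/3, …
ICs: h(0) = 0, h′(0) = 4.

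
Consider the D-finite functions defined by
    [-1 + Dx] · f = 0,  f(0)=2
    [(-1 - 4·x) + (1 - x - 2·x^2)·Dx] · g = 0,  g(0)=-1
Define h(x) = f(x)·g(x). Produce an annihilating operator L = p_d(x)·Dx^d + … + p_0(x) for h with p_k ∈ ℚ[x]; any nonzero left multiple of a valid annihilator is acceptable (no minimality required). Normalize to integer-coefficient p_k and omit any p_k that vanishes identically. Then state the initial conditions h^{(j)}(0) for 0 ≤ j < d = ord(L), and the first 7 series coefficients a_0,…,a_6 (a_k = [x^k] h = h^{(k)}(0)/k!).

f: a_k = 2, 2, 1, 1/3, 1/12, 1/60, 1/360, …
g: a_k = -1, -1, -3, -5, -11, -21, -43, …
f·g: L₀ = L_f ⊗_s L_g, ord ≤ 1·1.
L = (2 + 3·x - 2·x^2) + (-1 + x + 2·x^2)·Dx  (order 1).
h: a_k = -2, -4, -9, -52/3, -425/12, -701/10, -50737/360, …
ICs: h(0) = -2.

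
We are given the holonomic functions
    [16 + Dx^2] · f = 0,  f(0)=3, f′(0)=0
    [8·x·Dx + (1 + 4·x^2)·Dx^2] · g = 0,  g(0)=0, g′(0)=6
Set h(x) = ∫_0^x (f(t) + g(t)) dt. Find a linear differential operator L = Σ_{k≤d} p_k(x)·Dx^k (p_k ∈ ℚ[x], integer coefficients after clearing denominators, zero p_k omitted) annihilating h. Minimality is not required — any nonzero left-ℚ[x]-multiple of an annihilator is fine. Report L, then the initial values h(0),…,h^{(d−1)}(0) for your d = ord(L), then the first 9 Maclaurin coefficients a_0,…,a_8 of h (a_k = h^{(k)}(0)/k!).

L = (-512·x + 5120·x^3 + 4096·x^5)·Dx^2 + (16 + 512·x^2 + 2304·x^4 + 2048·x^6)·Dx^3 + (-32·x + 320·x^3 + 256·x^5)·Dx^4 + (1 + 32·x^2 + 144·x^4 + 128·x^6)·Dx^5  (order 5).
h: a_k = 0, 3, 3, -8, -2, 32/5, 16/5, -256/105, -48/7, …
ICs: h(0) = 0, h′(0) = 3, h′′(0) = 6, h′′′(0) = -48, h′′′′(0) = -48.

f: a_k = 3, 0, -24, 0, 32, 0, -256/15, 0, 512/105, …
g: a_k = 0, 6, 0, -8, 0, 96/5, 0, -384/7, 0, …
Sum ⇒ L₀ = lclm(L_f,L_g) in ℚ(x)⟨Dx⟩.
h=∫₀ˣh₀: take L = L₀·Dx.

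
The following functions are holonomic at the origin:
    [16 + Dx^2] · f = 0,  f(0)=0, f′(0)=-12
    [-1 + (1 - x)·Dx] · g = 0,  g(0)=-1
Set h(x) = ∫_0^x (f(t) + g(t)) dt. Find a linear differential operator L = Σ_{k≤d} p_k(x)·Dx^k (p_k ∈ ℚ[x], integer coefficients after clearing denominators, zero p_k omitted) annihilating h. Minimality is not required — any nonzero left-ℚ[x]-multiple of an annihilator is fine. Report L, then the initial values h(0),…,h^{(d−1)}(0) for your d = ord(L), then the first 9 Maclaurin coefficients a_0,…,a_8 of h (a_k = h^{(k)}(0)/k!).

f: a_k = 0, -12, 0, 32, 0, -128/5, 0, 1024/105, 0, …
g: a_k = -1, -1, -1, -1, -1, -1, -1, -1, -1, …
L₀ := lclm(L_f,L_g); ord L₀ ≤ 2+1.
Integrate: L := L₀·Dx.
L = (-176 + 256·x - 128·x^2)·Dx + (144 - 400·x + 384·x^2 - 128·x^3)·Dx^2 + (-11 + 16·x - 8·x^2)·Dx^3 + (9 - 25·x + 24·x^2 - 8·x^3)·Dx^4  (order 4).
h: a_k = 0, -1, -13/2, -1/3, 31/4, -1/5, -133/30, -1/7, 919/840, …
ICs: h(0) = 0, h′(0) = -1, h′′(0) = -13, h′′′(0) = -2.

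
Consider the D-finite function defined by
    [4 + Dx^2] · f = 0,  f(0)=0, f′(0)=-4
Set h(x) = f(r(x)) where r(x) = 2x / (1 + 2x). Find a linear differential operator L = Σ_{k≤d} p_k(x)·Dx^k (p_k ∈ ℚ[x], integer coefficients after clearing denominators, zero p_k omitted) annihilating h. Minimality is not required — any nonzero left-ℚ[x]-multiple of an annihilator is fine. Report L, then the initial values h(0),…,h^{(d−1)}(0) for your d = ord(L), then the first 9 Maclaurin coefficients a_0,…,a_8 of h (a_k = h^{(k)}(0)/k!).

L = 16 + (4 + 24·x + 48·x^2 + 32·x^3)·Dx + (1 + 8·x + 24·x^2 + 32·x^3 + 16·x^4)·Dx^2  (order 2).
h: a_k = 0, -8, 16, -32/3, -64, 5504/15, -1280, 1131008/315, -388096/45, …
ICs: h(0) = 0, h′(0) = -8.

f: a_k = 0, -4, 0, 8/3, 0, -8/15, 0, 16/315, 0, …
Change of var in L_f (x↦r) gives L₀.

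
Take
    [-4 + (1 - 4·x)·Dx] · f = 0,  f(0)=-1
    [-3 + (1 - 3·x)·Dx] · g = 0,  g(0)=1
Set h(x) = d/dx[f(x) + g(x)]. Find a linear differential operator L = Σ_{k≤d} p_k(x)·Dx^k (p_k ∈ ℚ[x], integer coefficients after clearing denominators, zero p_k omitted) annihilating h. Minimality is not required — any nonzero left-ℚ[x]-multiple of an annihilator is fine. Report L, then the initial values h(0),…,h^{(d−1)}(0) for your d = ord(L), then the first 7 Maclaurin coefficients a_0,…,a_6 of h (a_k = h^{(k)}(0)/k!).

f: a_k = -1, -4, -16, -64, -256, -1024, -4096, …
g: a_k = 1, 3, 9, 27, 81, 243, 729, …
Weyl lclm of L_f,L_g ⇒ L₀ (ord ≤ 2).
h=h₀': d/dx-closure on L₀ ⇒ L.
L = 72 + (-21 + 72·x)·Dx + (1 - 7·x + 12·x^2)·Dx^2  (order 2).
h: a_k = -1, -14, -111, -700, -3905, -20202, -99379, …
ICs: h(0) = -1, h′(0) = -14.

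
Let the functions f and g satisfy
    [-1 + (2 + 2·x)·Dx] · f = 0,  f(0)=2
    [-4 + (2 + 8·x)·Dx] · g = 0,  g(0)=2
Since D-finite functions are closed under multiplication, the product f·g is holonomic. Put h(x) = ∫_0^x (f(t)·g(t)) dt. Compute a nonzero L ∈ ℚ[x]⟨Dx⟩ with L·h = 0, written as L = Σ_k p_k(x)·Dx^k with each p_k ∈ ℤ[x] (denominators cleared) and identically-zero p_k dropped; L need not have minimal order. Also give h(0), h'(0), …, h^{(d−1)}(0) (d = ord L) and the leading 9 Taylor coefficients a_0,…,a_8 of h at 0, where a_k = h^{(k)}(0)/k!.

L = (-5 - 8·x)·Dx + (2 + 10·x + 8·x^2)·Dx^2  (order 2).
h: a_k = 0, 4, 5, -3/2, 45/16, -981/160, 1905/128, -70029/1792, 445725/4096, …
ICs: h(0) = 0, h′(0) = 4.

f: a_k = 2, 1, -1/4, 1/8, -5/64, 7/128, -21/512, 33/1024, -429/16384, …
g: a_k = 2, 4, -4, 8, -20, 56, -168, 528, -1716, …
f·g: L₀ = L_f ⊗_s L_g, ord ≤ 1·1.
∫: right-multiply L₀ by Dx.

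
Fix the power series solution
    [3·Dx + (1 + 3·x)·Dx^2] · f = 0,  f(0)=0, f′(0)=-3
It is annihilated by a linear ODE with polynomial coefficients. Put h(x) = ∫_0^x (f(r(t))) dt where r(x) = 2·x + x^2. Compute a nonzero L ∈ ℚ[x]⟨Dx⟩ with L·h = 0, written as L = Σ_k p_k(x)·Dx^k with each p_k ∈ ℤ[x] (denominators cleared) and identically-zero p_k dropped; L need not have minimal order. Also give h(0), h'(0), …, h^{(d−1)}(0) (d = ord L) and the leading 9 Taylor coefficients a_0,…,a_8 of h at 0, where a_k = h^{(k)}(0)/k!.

f: a_k = 0, -3, 9/2, -9, 81/4, -243/5, 243/2, -2187/7, 6561/8, …
h₀=f(r): pull back L_f along r ⇒ L₀.
h=∫h₀ ⇒ L = L₀·Dx.
L = (5 + 6·x + 3·x^2)·Dx^2 + (1 + 7·x + 9·x^2 + 3·x^3)·Dx^3  (order 3).
h: a_k = 0, 0, -3, 5, -27/2, 441/10, -801/5, 4365/7, -71361/28, …
ICs: h(0) = 0, h′(0) = 0, h′′(0) = -6.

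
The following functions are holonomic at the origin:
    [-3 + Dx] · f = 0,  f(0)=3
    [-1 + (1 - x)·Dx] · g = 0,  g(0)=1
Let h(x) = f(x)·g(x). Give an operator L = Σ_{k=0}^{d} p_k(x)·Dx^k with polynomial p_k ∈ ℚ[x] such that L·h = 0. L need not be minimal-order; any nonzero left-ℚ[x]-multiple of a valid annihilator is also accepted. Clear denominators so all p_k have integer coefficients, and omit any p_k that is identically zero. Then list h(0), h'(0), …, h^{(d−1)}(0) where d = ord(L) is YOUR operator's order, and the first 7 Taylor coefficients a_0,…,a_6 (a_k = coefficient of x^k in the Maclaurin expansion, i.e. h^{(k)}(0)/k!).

L = (4 - 3·x) + (-1 + x)·Dx  (order 1).
h: a_k = 3, 12, 51/2, 39, 393/8, 276/5, 4659/80, …
ICs: h(0) = 3.

f: a_k = 3, 9, 27/2, 27/2, 81/8, 243/40, 243/80, …
g: a_k = 1, 1, 1, 1, 1, 1, 1, …
h₀=f·g: eliminate ⇒ L₀, order ≤ 1·1.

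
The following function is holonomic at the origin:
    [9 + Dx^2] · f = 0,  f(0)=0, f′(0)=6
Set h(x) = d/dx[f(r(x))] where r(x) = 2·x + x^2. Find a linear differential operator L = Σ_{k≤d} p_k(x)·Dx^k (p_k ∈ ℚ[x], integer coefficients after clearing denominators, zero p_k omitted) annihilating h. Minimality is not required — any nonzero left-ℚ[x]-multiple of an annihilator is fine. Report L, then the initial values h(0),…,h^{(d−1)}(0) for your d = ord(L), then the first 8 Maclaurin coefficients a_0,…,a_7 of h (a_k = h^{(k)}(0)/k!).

L = (39 + 144·x + 216·x^2 + 144·x^3 + 36·x^4) + (-3 - 3·x)·Dx + (1 + 2·x + x^2)·Dx^2  (order 2).
h: a_k = 12, 12, -216, -432, 378, 1890, 7452/5, -9072/5, …
ICs: h(0) = 12, h′(0) = 12.

f: a_k = 0, 6, 0, -9, 0, 81/20, 0, -243/280, …
h₀=f(r): pull back L_f along r ⇒ L₀.
Derive L from L₀ (diff closure).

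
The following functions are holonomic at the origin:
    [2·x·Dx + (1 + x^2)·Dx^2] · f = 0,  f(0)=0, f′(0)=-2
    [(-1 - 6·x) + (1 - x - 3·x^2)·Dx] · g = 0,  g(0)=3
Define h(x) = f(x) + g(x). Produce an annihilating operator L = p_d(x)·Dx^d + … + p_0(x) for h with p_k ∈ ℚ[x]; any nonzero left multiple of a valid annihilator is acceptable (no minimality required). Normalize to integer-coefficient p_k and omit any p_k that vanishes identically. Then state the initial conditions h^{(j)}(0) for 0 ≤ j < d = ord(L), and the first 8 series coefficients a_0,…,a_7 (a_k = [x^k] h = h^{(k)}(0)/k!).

f: a_k = 0, -2, 0, 2/3, 0, -2/5, 0, 2/7, …
g: a_k = 3, 3, 12, 21, 57, 120, 291, 651, …
h₀=f+g: left-lcm gives L₀, ord ≤ 3.
L = (8 - 32·x - 300·x^2 - 504·x^3 - 1134·x^4 - 162·x^6)·Dx + (-22 - 148·x - 184·x^2 - 576·x^3 - 441·x^4 - 918·x^5 - 27·x^6 - 162·x^7)·Dx^2 + (4 + 6·x + 18·x^2 - 60·x^3 - 85·x^4 - 75·x^5 - 126·x^6 - 9·x^7 - 27·x^8)·Dx^3  (order 3).
h: a_k = 3, 1, 12, 65/3, 57, 598/5, 291, 4559/7, …
ICs: h(0) = 3, h′(0) = 1, h′′(0) = 24.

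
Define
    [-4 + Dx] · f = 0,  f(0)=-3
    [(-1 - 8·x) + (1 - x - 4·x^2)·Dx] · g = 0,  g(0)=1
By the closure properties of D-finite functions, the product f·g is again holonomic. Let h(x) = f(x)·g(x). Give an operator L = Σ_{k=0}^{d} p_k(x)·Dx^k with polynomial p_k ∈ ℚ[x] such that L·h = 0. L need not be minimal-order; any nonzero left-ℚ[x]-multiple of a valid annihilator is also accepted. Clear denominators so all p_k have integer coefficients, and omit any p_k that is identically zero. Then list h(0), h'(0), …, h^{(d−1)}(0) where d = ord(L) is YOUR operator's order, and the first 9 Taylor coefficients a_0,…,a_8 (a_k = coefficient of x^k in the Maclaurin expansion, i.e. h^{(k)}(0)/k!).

f: a_k = -3, -12, -24, -32, -32, -128/5, -256/15, -1024/105, -512/105, …
g: a_k = 1, 1, 5, 9, 29, 65, 181, 441, 1165, …
h₀=f·g: eliminate ⇒ L₀, order ≤ 1·1.
L = (5 + 4·x - 16·x^2) + (-1 + x + 4·x^2)·Dx  (order 1).
h: a_k = -3, -15, -51, -143, -379, -4883/5, -7529/3, -674711/105, -1729283/105, …
ICs: h(0) = -3.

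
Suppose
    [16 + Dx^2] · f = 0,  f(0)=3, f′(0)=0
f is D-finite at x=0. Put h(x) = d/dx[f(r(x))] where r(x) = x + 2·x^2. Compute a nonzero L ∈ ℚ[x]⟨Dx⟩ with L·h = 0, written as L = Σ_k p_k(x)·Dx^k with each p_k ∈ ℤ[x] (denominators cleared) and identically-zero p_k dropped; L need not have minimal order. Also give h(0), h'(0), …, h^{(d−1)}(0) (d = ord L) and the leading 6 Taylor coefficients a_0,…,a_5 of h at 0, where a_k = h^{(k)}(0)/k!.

f: a_k = 3, 0, -24, 0, 32, 0, …
L₀ from L_f via x↦r, Dx↦r'^{-1}Dx.
Derive L from L₀ (diff closure).
L = (64 + 256·x + 1536·x^2 + 4096·x^3 + 4096·x^4) + (-12 - 48·x)·Dx + (1 + 8·x + 16·x^2)·Dx^2  (order 2).
h: a_k = 0, -48, -288, -256, 1280, 22528/5, …
ICs: h(0) = 0, h′(0) = -48.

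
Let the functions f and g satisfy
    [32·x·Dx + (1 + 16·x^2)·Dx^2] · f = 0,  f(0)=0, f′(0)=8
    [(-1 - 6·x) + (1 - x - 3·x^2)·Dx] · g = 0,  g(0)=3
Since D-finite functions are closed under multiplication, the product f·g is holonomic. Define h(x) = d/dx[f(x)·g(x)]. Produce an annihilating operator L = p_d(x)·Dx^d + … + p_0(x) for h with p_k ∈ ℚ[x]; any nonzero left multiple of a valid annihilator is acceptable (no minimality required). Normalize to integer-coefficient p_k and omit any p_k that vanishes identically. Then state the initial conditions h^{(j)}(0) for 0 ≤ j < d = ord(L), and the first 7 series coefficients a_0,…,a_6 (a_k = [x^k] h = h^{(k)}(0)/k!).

f: a_k = 0, 8, 0, -128/3, 0, 2048/5, 0, …
g: a_k = 3, 3, 12, 21, 57, 120, 291, …
f·g: L₀ = L_f ⊗_s L_g, ord ≤ 2·1.
Derive L from L₀ (diff closure).
L = (-74 + 8736·x^2 + 18432·x^3 + 82944·x^4) + (25 + 182·x - 48·x^2 + 96·x^3 + 18432·x^4 + 55296·x^5)·Dx + (-3 - 13·x - 167·x^2 - 16·x^3 - 1472·x^4 + 3072·x^5 + 6912·x^6)·Dx^2  (order 2).
h: a_k = 24, 48, -96, 160, 5864, 38784/5, -323128/5, …
ICs: h(0) = 24, h′(0) = 48.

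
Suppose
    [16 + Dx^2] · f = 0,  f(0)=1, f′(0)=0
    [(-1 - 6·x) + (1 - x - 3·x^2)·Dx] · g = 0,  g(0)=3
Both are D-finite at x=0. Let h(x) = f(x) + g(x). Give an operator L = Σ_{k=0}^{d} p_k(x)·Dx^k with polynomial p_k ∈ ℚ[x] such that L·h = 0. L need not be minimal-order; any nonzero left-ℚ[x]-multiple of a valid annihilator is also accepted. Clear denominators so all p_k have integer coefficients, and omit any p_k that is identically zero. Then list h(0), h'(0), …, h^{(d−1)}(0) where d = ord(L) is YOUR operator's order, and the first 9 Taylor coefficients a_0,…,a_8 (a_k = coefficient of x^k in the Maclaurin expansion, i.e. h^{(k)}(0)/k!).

L = (-464 - 2816·x - 416·x^2 - 2112·x^3 - 5760·x^4 - 6912·x^5) + (192 - 304·x - 672·x^2 + 1312·x^3 + 1008·x^4 - 3456·x^5 - 3456·x^6)·Dx + (-29 - 176·x - 26·x^2 - 132·x^3 - 360·x^4 - 432·x^5)·Dx^2 + (12 - 19·x - 42·x^2 + 82·x^3 + 63·x^4 - 216·x^5 - 216·x^6)·Dx^3  (order 3).
h: a_k = 4, 3, 4, 21, 203/3, 120, 12839/45, 651, 480572/315, …
ICs: h(0) = 4, h′(0) = 3, h′′(0) = 8.

f: a_k = 1, 0, -8, 0, 32/3, 0, -256/45, 0, 512/315, …
g: a_k = 3, 3, 12, 21, 57, 120, 291, 651, 1524, …
L₀ := lclm(L_f,L_g); ord L₀ ≤ 2+1.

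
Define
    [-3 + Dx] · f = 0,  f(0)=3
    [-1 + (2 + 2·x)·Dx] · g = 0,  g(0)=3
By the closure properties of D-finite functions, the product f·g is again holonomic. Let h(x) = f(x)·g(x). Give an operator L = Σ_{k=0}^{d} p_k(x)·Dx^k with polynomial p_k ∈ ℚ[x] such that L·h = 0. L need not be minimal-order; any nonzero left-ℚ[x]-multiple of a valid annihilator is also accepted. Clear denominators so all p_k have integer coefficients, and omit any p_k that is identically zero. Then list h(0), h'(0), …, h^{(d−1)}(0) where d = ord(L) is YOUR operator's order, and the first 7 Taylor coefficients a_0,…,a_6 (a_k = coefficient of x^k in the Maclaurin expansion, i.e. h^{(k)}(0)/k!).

f: a_k = 3, 9, 27/2, 27/2, 81/8, 243/40, 243/80, …
g: a_k = 3, 3/2, -3/8, 3/16, -15/128, 21/256, -63/1024, …
L₀ := L_f ⊗_s L_g (sym. prod.), ord ≤ 1.
L = (-7 - 6·x) + (2 + 2·x)·Dx  (order 1).
h: a_k = 9, 63/2, 423/8, 927/16, 6003/128, 38493/1280, 81567/5120, …
ICs: h(0) = 9.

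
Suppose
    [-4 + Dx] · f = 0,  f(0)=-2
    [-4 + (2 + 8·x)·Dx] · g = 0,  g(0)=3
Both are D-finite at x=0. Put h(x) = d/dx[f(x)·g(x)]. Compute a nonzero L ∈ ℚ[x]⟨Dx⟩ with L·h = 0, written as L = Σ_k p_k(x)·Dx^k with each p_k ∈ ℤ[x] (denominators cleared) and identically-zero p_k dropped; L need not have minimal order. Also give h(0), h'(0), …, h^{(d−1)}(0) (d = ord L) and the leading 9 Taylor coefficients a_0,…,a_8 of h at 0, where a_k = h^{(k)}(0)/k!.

f: a_k = -2, -8, -16, -64/3, -64/3, -256/15, -512/45, -2048/315, -1024/315, …
g: a_k = 3, 6, -6, 12, -30, 84, -252, 792, -2574, …
Product ⇒ symmetric product L₀, ord ≤ 1.
Differentiate: ansatz ord ≤ ord L₀ ⇒ L.
L = (14 + 96·x + 128·x^2) + (-3 - 20·x - 32·x^2)·Dx  (order 1).
h: a_k = -36, -168, -408, -528, -856, 1424/5, -17968/5, 1265632/105, -710824/15, …
ICs: h(0) = -36.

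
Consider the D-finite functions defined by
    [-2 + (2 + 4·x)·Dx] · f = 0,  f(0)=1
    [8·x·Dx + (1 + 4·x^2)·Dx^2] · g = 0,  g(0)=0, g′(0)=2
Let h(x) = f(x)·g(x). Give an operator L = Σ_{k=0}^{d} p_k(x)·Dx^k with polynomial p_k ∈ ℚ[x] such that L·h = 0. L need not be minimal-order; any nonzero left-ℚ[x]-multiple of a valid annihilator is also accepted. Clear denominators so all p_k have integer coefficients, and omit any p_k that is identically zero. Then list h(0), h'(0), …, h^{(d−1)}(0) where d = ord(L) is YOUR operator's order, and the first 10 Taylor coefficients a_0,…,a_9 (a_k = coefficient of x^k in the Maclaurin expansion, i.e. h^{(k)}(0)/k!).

f: a_k = 1, 1, -1/2, 1/2, -5/8, 7/8, -21/16, 33/16, -429/128, 715/128, …
g: a_k = 0, 2, 0, -8/3, 0, 32/5, 0, -128/7, 0, 512/9, …
L₀ := L_f ⊗_s L_g (sym. prod.), ord ≤ 2.
L = (3 - 8·x - 4·x^2) + (-2 + 4·x + 24·x^2 + 16·x^3)·Dx + (1 + 4·x + 8·x^2 + 16·x^3 + 16·x^4)·Dx^2  (order 2).
h: a_k = 0, 2, 2, -11/3, -5/3, 389/60, 409/60, -18853/840, -11167/840, 237197/4032, …
ICs: h(0) = 0, h′(0) = 2.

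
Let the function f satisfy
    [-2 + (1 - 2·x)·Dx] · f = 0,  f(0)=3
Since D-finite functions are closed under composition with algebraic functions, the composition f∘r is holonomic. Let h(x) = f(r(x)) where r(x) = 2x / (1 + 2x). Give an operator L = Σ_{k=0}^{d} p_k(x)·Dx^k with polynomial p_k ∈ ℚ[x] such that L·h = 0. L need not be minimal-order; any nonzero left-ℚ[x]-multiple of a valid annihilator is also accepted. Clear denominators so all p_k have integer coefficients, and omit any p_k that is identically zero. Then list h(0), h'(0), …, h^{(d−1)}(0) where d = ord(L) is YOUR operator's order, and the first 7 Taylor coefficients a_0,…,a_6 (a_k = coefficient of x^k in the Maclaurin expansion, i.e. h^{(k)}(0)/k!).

f: a_k = 3, 6, 12, 24, 48, 96, 192, …
Change of var in L_f (x↦r) gives L₀.
L = 4 + (-1 + 4·x^2)·Dx  (order 1).
h: a_k = 3, 12, 24, 48, 96, 192, 384, …
ICs: h(0) = 3.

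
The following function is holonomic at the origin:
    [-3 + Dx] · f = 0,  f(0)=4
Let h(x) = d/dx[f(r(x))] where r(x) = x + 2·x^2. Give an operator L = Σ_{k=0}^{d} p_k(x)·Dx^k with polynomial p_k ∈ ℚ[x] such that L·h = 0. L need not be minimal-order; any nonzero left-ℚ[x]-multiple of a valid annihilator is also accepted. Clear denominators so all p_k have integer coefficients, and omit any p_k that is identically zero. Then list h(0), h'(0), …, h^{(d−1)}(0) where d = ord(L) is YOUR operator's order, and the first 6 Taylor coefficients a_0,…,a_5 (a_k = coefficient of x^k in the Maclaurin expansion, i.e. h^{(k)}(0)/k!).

L = (7 + 24·x + 48·x^2) + (-1 - 4·x)·Dx  (order 1).
h: a_k = 12, 84, 270, 774, 3321/2, 33183/10, …
ICs: h(0) = 12.

f: a_k = 4, 12, 18, 18, 27/2, 81/10, …
h₀=f(r): pull back L_f along r ⇒ L₀.
h=h₀': d/dx-closure on L₀ ⇒ L.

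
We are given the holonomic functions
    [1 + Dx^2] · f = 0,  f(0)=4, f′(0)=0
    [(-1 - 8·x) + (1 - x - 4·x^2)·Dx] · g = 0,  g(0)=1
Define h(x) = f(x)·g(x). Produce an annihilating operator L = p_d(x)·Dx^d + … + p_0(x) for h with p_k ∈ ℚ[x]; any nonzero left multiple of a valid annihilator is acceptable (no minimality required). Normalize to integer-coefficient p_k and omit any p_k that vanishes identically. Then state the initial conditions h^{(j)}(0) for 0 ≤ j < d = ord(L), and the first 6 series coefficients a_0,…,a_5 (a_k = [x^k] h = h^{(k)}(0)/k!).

L = (7 + x + 4·x^2) + (2 + 16·x)·Dx + (-1 + x + 4·x^2)·Dx^2  (order 2).
h: a_k = 4, 4, 18, 34, 637/6, 1453/6, …
ICs: h(0) = 4, h′(0) = 4.

f: a_k = 4, 0, -2, 0, 1/6, 0, …
g: a_k = 1, 1, 5, 9, 29, 65, …
Product ⇒ symmetric product L₀, ord ≤ 2.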